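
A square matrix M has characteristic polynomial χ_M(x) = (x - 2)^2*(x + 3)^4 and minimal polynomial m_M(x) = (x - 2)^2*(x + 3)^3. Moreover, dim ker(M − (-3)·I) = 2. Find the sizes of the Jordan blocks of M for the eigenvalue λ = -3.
Block sizes for λ = -3: [3, 1]

Step 1 — from the characteristic polynomial, algebraic multiplicity of λ = -3 is 4. From dim ker(M − (-3)·I) = 2, there are exactly 2 Jordan blocks for λ = -3.
Step 2 — from the minimal polynomial, the factor (x + 3)^3 tells us the largest block for λ = -3 has size 3.
Step 3 — with total size 4, 2 blocks, and largest block 3, the block sizes (in nonincreasing order) are [3, 1].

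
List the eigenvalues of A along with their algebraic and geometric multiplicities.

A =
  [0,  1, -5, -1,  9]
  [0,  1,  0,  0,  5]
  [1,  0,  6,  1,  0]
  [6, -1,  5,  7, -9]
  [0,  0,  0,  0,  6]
λ = 1: alg = 2, geom = 1; λ = 6: alg = 3, geom = 2

Step 1 — factor the characteristic polynomial to read off the algebraic multiplicities:
  χ_A(x) = (x - 6)^3*(x - 1)^2

Step 2 — compute geometric multiplicities via the rank-nullity identity g(λ) = n − rank(A − λI):
  rank(A − (1)·I) = 4, so dim ker(A − (1)·I) = n − 4 = 1
  rank(A − (6)·I) = 3, so dim ker(A − (6)·I) = n − 3 = 2

Summary:
  λ = 1: algebraic multiplicity = 2, geometric multiplicity = 1
  λ = 6: algebraic multiplicity = 3, geometric multiplicity = 2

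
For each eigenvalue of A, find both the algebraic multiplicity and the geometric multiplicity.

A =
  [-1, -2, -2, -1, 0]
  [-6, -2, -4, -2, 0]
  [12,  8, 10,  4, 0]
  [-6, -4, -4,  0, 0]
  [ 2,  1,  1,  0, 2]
λ = 1: alg = 1, geom = 1; λ = 2: alg = 4, geom = 3

Step 1 — factor the characteristic polynomial to read off the algebraic multiplicities:
  χ_A(x) = (x - 2)^4*(x - 1)

Step 2 — compute geometric multiplicities via the rank-nullity identity g(λ) = n − rank(A − λI):
  rank(A − (1)·I) = 4, so dim ker(A − (1)·I) = n − 4 = 1
  rank(A − (2)·I) = 2, so dim ker(A − (2)·I) = n − 2 = 3

Summary:
  λ = 1: algebraic multiplicity = 1, geometric multiplicity = 1
  λ = 2: algebraic multiplicity = 4, geometric multiplicity = 3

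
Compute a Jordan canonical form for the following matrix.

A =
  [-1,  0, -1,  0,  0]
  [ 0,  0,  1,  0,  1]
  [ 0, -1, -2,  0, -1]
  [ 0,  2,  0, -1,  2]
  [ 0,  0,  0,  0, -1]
J_3(-1) ⊕ J_1(-1) ⊕ J_1(-1)

The characteristic polynomial is
  det(x·I − A) = x^5 + 5*x^4 + 10*x^3 + 10*x^2 + 5*x + 1 = (x + 1)^5

Eigenvalues and multiplicities (the geometric multiplicity of λ is n − rank(A − λI), which equals the number of Jordan blocks for λ):
  λ = -1: algebraic multiplicity = 5, geometric multiplicity = 3

Determining the block sizes for each eigenvalue:
  λ = -1: with am = 5 and gm = 3, the partition is not yet determined (e.g. several partitions of 5 into 3 parts exist). Let N = A − (-1)·I. Computing rank(N^1) = 2, rank(N^2) = 1, rank(N^3) = 0; the number of blocks of size ≥ j is rank(N^{j−1}) − rank(N^j), giving [3, 1, 1]. So we have 1 block(s) of size 3, 2 block(s) of size 1 → block sizes [3, 1, 1]

Assembling the blocks gives a Jordan form
J =
  [-1,  1,  0,  0,  0]
  [ 0, -1,  1,  0,  0]
  [ 0,  0, -1,  0,  0]
  [ 0,  0,  0, -1,  0]
  [ 0,  0,  0,  0, -1]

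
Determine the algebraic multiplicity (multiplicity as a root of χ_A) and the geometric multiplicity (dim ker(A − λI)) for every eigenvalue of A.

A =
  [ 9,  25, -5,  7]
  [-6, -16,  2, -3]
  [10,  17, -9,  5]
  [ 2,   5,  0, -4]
λ = -5: alg = 4, geom = 2

Step 1 — factor the characteristic polynomial to read off the algebraic multiplicities:
  χ_A(x) = (x + 5)^4

Step 2 — compute geometric multiplicities via the rank-nullity identity g(λ) = n − rank(A − λI):
  rank(A − (-5)·I) = 2, so dim ker(A − (-5)·I) = n − 2 = 2

Summary:
  λ = -5: algebraic multiplicity = 4, geometric multiplicity = 2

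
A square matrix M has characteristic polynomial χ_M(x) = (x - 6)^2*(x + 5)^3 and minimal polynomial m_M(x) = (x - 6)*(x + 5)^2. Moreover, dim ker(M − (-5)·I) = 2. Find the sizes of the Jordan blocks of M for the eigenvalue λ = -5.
Block sizes for λ = -5: [2, 1]

Step 1 — from the characteristic polynomial, algebraic multiplicity of λ = -5 is 3. From dim ker(M − (-5)·I) = 2, there are exactly 2 Jordan blocks for λ = -5.
Step 2 — from the minimal polynomial, the factor (x + 5)^2 tells us the largest block for λ = -5 has size 2.
Step 3 — with total size 3, 2 blocks, and largest block 2, the block sizes (in nonincreasing order) are [2, 1].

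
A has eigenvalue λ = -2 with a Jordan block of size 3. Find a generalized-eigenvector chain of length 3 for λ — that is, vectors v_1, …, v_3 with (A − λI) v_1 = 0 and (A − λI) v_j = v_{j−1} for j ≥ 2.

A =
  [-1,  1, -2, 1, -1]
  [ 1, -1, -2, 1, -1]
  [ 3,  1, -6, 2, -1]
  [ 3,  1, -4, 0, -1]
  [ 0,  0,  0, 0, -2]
A Jordan chain for λ = -2 of length 3:
v_1 = (-1, -1, -2, -2, 0)ᵀ
v_2 = (1, 1, 3, 3, 0)ᵀ
v_3 = (1, 0, 0, 0, 0)ᵀ

Let N = A − (-2)·I. We want v_3 with N^3 v_3 = 0 but N^2 v_3 ≠ 0; then v_{j-1} := N · v_j for j = 3, …, 2.

Pick v_3 = (1, 0, 0, 0, 0)ᵀ.
Then v_2 = N · v_3 = (1, 1, 3, 3, 0)ᵀ.
Then v_1 = N · v_2 = (-1, -1, -2, -2, 0)ᵀ.

Sanity check: (A − (-2)·I) v_1 = (0, 0, 0, 0, 0)ᵀ = 0. ✓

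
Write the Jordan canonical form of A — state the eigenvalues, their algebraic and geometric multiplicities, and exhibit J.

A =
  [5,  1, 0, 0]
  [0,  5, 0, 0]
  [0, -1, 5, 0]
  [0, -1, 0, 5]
J_2(5) ⊕ J_1(5) ⊕ J_1(5)

The characteristic polynomial is
  det(x·I − A) = x^4 - 20*x^3 + 150*x^2 - 500*x + 625 = (x - 5)^4

Eigenvalues and multiplicities (the geometric multiplicity of λ is n − rank(A − λI), which equals the number of Jordan blocks for λ):
  λ = 5: algebraic multiplicity = 4, geometric multiplicity = 3

Determining the block sizes for each eigenvalue:
  λ = 5: 3 blocks summing to 4 forces exactly one block of size 2 and the rest size 1 → block sizes [2, 1, 1]

Assembling the blocks gives a Jordan form
J =
  [5, 1, 0, 0]
  [0, 5, 0, 0]
  [0, 0, 5, 0]
  [0, 0, 0, 5]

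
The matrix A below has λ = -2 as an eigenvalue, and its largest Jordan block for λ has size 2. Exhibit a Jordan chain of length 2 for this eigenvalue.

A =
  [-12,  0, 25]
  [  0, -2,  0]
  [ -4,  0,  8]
A Jordan chain for λ = -2 of length 2:
v_1 = (-10, 0, -4)ᵀ
v_2 = (1, 0, 0)ᵀ

Let N = A − (-2)·I. We want v_2 with N^2 v_2 = 0 but N^1 v_2 ≠ 0; then v_{j-1} := N · v_j for j = 2, …, 2.

Pick v_2 = (1, 0, 0)ᵀ.
Then v_1 = N · v_2 = (-10, 0, -4)ᵀ.

Sanity check: (A − (-2)·I) v_1 = (0, 0, 0)ᵀ = 0. ✓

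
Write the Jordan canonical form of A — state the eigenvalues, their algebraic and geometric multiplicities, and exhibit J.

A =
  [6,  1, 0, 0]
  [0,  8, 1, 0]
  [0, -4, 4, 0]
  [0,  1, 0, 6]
J_3(6) ⊕ J_1(6)

The characteristic polynomial is
  det(x·I − A) = x^4 - 24*x^3 + 216*x^2 - 864*x + 1296 = (x - 6)^4

Eigenvalues and multiplicities (the geometric multiplicity of λ is n − rank(A − λI), which equals the number of Jordan blocks for λ):
  λ = 6: algebraic multiplicity = 4, geometric multiplicity = 2

Determining the block sizes for each eigenvalue:
  λ = 6: with am = 4 and gm = 2, the partition is not yet determined (e.g. several partitions of 4 into 2 parts exist). Let N = A − (6)·I. Computing rank(N^1) = 2, rank(N^2) = 1, rank(N^3) = 0; the number of blocks of size ≥ j is rank(N^{j−1}) − rank(N^j), giving [2, 1, 1]. So we have 1 block(s) of size 3, 1 block(s) of size 1 → block sizes [3, 1]

Assembling the blocks gives a Jordan form
J =
  [6, 1, 0, 0]
  [0, 6, 1, 0]
  [0, 0, 6, 0]
  [0, 0, 0, 6]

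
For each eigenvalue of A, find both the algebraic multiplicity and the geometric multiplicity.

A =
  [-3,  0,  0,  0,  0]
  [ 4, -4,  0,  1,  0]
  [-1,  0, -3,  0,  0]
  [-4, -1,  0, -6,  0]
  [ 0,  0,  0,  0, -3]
λ = -5: alg = 2, geom = 1; λ = -3: alg = 3, geom = 2

Step 1 — factor the characteristic polynomial to read off the algebraic multiplicities:
  χ_A(x) = (x + 3)^3*(x + 5)^2

Step 2 — compute geometric multiplicities via the rank-nullity identity g(λ) = n − rank(A − λI):
  rank(A − (-5)·I) = 4, so dim ker(A − (-5)·I) = n − 4 = 1
  rank(A − (-3)·I) = 3, so dim ker(A − (-3)·I) = n − 3 = 2

Summary:
  λ = -5: algebraic multiplicity = 2, geometric multiplicity = 1
  λ = -3: algebraic multiplicity = 3, geometric multiplicity = 2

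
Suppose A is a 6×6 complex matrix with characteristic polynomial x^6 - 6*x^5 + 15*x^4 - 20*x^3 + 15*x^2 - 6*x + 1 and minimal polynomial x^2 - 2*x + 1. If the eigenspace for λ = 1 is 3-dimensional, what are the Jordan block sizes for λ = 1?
Block sizes for λ = 1: [2, 2, 2]

Step 1 — from the characteristic polynomial, algebraic multiplicity of λ = 1 is 6. From dim ker(A − (1)·I) = 3, there are exactly 3 Jordan blocks for λ = 1.
Step 2 — from the minimal polynomial, the factor (x − 1)^2 tells us the largest block for λ = 1 has size 2.
Step 3 — with total size 6, 3 blocks, and largest block 2, the block sizes (in nonincreasing order) are [2, 2, 2].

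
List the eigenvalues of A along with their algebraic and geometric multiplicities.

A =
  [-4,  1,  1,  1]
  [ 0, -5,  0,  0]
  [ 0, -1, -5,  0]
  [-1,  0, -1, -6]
λ = -5: alg = 4, geom = 2

Step 1 — factor the characteristic polynomial to read off the algebraic multiplicities:
  χ_A(x) = (x + 5)^4

Step 2 — compute geometric multiplicities via the rank-nullity identity g(λ) = n − rank(A − λI):
  rank(A − (-5)·I) = 2, so dim ker(A − (-5)·I) = n − 2 = 2

Summary:
  λ = -5: algebraic multiplicity = 4, geometric multiplicity = 2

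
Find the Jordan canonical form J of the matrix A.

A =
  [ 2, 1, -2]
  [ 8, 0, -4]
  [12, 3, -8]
J_2(-2) ⊕ J_1(-2)

The characteristic polynomial is
  det(x·I − A) = x^3 + 6*x^2 + 12*x + 8 = (x + 2)^3

Eigenvalues and multiplicities (the geometric multiplicity of λ is n − rank(A − λI), which equals the number of Jordan blocks for λ):
  λ = -2: algebraic multiplicity = 3, geometric multiplicity = 2

Determining the block sizes for each eigenvalue:
  λ = -2: 2 blocks summing to 3 forces exactly one block of size 2 and the rest size 1 → block sizes [2, 1]

Assembling the blocks gives a Jordan form
J =
  [-2,  1,  0]
  [ 0, -2,  0]
  [ 0,  0, -2]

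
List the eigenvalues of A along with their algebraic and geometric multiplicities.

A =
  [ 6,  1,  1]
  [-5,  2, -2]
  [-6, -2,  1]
λ = 3: alg = 3, geom = 1

Step 1 — factor the characteristic polynomial to read off the algebraic multiplicities:
  χ_A(x) = (x - 3)^3

Step 2 — compute geometric multiplicities via the rank-nullity identity g(λ) = n − rank(A − λI):
  rank(A − (3)·I) = 2, so dim ker(A − (3)·I) = n − 2 = 1

Summary:
  λ = 3: algebraic multiplicity = 3, geometric multiplicity = 1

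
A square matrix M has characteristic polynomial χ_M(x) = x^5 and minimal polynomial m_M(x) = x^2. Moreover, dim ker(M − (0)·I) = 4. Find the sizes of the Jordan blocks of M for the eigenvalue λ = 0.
Block sizes for λ = 0: [2, 1, 1, 1]

Step 1 — from the characteristic polynomial, algebraic multiplicity of λ = 0 is 5. From dim ker(M − (0)·I) = 4, there are exactly 4 Jordan blocks for λ = 0.
Step 2 — from the minimal polynomial, the factor (x − 0)^2 tells us the largest block for λ = 0 has size 2.
Step 3 — with total size 5, 4 blocks, and largest block 2, the block sizes (in nonincreasing order) are [2, 1, 1, 1].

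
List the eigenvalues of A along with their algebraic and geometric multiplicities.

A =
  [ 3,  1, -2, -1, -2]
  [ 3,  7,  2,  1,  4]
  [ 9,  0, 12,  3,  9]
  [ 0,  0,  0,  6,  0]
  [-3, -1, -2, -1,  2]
λ = 6: alg = 5, geom = 3

Step 1 — factor the characteristic polynomial to read off the algebraic multiplicities:
  χ_A(x) = (x - 6)^5

Step 2 — compute geometric multiplicities via the rank-nullity identity g(λ) = n − rank(A − λI):
  rank(A − (6)·I) = 2, so dim ker(A − (6)·I) = n − 2 = 3

Summary:
  λ = 6: algebraic multiplicity = 5, geometric multiplicity = 3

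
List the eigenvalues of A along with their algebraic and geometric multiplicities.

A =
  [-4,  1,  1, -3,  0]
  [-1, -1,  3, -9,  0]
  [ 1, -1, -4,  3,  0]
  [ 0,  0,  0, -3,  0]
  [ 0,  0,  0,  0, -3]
λ = -3: alg = 5, geom = 3

Step 1 — factor the characteristic polynomial to read off the algebraic multiplicities:
  χ_A(x) = (x + 3)^5

Step 2 — compute geometric multiplicities via the rank-nullity identity g(λ) = n − rank(A − λI):
  rank(A − (-3)·I) = 2, so dim ker(A − (-3)·I) = n − 2 = 3

Summary:
  λ = -3: algebraic multiplicity = 5, geometric multiplicity = 3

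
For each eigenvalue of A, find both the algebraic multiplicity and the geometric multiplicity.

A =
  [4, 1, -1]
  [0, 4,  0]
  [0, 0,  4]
λ = 4: alg = 3, geom = 2

Step 1 — factor the characteristic polynomial to read off the algebraic multiplicities:
  χ_A(x) = (x - 4)^3

Step 2 — compute geometric multiplicities via the rank-nullity identity g(λ) = n − rank(A − λI):
  rank(A − (4)·I) = 1, so dim ker(A − (4)·I) = n − 1 = 2

Summary:
  λ = 4: algebraic multiplicity = 3, geometric multiplicity = 2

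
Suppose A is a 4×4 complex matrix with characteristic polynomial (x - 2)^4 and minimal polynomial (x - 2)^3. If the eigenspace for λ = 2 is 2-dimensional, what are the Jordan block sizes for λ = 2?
Block sizes for λ = 2: [3, 1]

Step 1 — from the characteristic polynomial, algebraic multiplicity of λ = 2 is 4. From dim ker(A − (2)·I) = 2, there are exactly 2 Jordan blocks for λ = 2.
Step 2 — from the minimal polynomial, the factor (x − 2)^3 tells us the largest block for λ = 2 has size 3.
Step 3 — with total size 4, 2 blocks, and largest block 3, the block sizes (in nonincreasing order) are [3, 1].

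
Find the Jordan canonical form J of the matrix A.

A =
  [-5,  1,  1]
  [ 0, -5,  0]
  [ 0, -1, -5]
J_3(-5)

The characteristic polynomial is
  det(x·I − A) = x^3 + 15*x^2 + 75*x + 125 = (x + 5)^3

Eigenvalues and multiplicities (the geometric multiplicity of λ is n − rank(A − λI), which equals the number of Jordan blocks for λ):
  λ = -5: algebraic multiplicity = 3, geometric multiplicity = 1

Determining the block sizes for each eigenvalue:
  λ = -5: one block (gm = 1), so the single block has size am = 3 → block sizes [3]

Assembling the blocks gives a Jordan form
J =
  [-5,  1,  0]
  [ 0, -5,  1]
  [ 0,  0, -5]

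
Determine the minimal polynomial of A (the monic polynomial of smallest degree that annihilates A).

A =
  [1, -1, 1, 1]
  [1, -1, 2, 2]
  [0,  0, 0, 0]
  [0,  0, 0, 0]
x^3

The characteristic polynomial is χ_A(x) = x^4, so the eigenvalues are known. The minimal polynomial is
  m_A(x) = Π_λ (x − λ)^{k_λ}
where k_λ is the size of the *largest* Jordan block for λ (equivalently, the smallest k with (A − λI)^k v = 0 for every generalised eigenvector v of λ).

  λ = 0: largest Jordan block has size 3, contributing (x − 0)^3

So m_A(x) = x^3 = x^3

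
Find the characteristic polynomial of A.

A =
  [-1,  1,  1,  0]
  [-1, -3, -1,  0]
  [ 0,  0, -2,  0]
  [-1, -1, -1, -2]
x^4 + 8*x^3 + 24*x^2 + 32*x + 16

Expanding det(x·I − A) (e.g. by cofactor expansion or by noting that A is similar to its Jordan form J, which has the same characteristic polynomial as A) gives
  χ_A(x) = x^4 + 8*x^3 + 24*x^2 + 32*x + 16
which factors as (x + 2)^4. The eigenvalues (with algebraic multiplicities) are λ = -2 with multiplicity 4.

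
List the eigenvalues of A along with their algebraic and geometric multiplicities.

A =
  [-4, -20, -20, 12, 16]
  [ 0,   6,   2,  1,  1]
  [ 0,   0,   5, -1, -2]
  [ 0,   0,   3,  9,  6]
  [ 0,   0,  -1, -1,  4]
λ = -4: alg = 1, geom = 1; λ = 6: alg = 4, geom = 2

Step 1 — factor the characteristic polynomial to read off the algebraic multiplicities:
  χ_A(x) = (x - 6)^4*(x + 4)

Step 2 — compute geometric multiplicities via the rank-nullity identity g(λ) = n − rank(A − λI):
  rank(A − (-4)·I) = 4, so dim ker(A − (-4)·I) = n − 4 = 1
  rank(A − (6)·I) = 3, so dim ker(A − (6)·I) = n − 3 = 2

Summary:
  λ = -4: algebraic multiplicity = 1, geometric multiplicity = 1
  λ = 6: algebraic multiplicity = 4, geometric multiplicity = 2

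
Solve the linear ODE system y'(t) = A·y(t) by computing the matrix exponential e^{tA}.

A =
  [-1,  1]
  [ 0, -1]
e^{tA} =
  [exp(-t), t*exp(-t)]
  [0, exp(-t)]

Strategy: write A = P · J · P⁻¹ where J is a Jordan canonical form, so e^{tA} = P · e^{tJ} · P⁻¹, and e^{tJ} can be computed block-by-block.

A has Jordan form
J =
  [-1,  1]
  [ 0, -1]
(up to reordering of blocks).

Per-block formulas:
  For a 2×2 Jordan block J_2(-1): exp(t · J_2(-1)) = e^(-1t)·(I + t·N), where N is the 2×2 nilpotent shift.

After assembling e^{tJ} and conjugating by P, we get:

e^{tA} =
  [exp(-t), t*exp(-t)]
  [0, exp(-t)]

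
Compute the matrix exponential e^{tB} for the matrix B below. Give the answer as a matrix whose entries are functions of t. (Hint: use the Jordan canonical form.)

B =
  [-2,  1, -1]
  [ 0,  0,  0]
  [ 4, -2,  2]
e^{tB} =
  [1 - 2*t, t, -t]
  [0, 1, 0]
  [4*t, -2*t, 2*t + 1]

Strategy: write B = P · J · P⁻¹ where J is a Jordan canonical form, so e^{tB} = P · e^{tJ} · P⁻¹, and e^{tJ} can be computed block-by-block.

B has Jordan form
J =
  [0, 1, 0]
  [0, 0, 0]
  [0, 0, 0]
(up to reordering of blocks).

Per-block formulas:
  For a 2×2 Jordan block J_2(0): exp(t · J_2(0)) = e^(0t)·(I + t·N), where N is the 2×2 nilpotent shift.
  For a 1×1 block at λ = 0: exp(t · [0]) = [e^(0t)].

After assembling e^{tJ} and conjugating by P, we get:

e^{tB} =
  [1 - 2*t, t, -t]
  [0, 1, 0]
  [4*t, -2*t, 2*t + 1]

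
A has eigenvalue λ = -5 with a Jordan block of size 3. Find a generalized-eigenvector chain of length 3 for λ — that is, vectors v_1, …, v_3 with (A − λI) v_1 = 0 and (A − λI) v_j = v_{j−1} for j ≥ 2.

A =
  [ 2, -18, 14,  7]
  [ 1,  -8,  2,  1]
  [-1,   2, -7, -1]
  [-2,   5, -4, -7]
A Jordan chain for λ = -5 of length 3:
v_1 = (3, 0, -1, -1)ᵀ
v_2 = (7, 1, -1, -2)ᵀ
v_3 = (1, 0, 0, 0)ᵀ

Let N = A − (-5)·I. We want v_3 with N^3 v_3 = 0 but N^2 v_3 ≠ 0; then v_{j-1} := N · v_j for j = 3, …, 2.

Pick v_3 = (1, 0, 0, 0)ᵀ.
Then v_2 = N · v_3 = (7, 1, -1, -2)ᵀ.
Then v_1 = N · v_2 = (3, 0, -1, -1)ᵀ.

Sanity check: (A − (-5)·I) v_1 = (0, 0, 0, 0)ᵀ = 0. ✓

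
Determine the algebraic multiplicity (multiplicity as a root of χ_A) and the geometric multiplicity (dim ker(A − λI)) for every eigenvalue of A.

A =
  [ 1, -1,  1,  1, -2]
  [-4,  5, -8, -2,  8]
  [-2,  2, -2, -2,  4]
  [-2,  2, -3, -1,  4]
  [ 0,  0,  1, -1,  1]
λ = 0: alg = 1, geom = 1; λ = 1: alg = 4, geom = 2

Step 1 — factor the characteristic polynomial to read off the algebraic multiplicities:
  χ_A(x) = x*(x - 1)^4

Step 2 — compute geometric multiplicities via the rank-nullity identity g(λ) = n − rank(A − λI):
  rank(A − (0)·I) = 4, so dim ker(A − (0)·I) = n − 4 = 1
  rank(A − (1)·I) = 3, so dim ker(A − (1)·I) = n − 3 = 2

Summary:
  λ = 0: algebraic multiplicity = 1, geometric multiplicity = 1
  λ = 1: algebraic multiplicity = 4, geometric multiplicity = 2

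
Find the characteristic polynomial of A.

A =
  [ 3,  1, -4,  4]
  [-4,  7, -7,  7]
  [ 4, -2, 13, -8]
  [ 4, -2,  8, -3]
x^4 - 20*x^3 + 150*x^2 - 500*x + 625

Expanding det(x·I − A) (e.g. by cofactor expansion or by noting that A is similar to its Jordan form J, which has the same characteristic polynomial as A) gives
  χ_A(x) = x^4 - 20*x^3 + 150*x^2 - 500*x + 625
which factors as (x - 5)^4. The eigenvalues (with algebraic multiplicities) are λ = 5 with multiplicity 4.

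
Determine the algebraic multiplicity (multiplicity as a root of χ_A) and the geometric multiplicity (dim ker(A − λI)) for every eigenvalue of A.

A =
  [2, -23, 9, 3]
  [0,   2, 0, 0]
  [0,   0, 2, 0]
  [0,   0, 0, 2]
λ = 2: alg = 4, geom = 3

Step 1 — factor the characteristic polynomial to read off the algebraic multiplicities:
  χ_A(x) = (x - 2)^4

Step 2 — compute geometric multiplicities via the rank-nullity identity g(λ) = n − rank(A − λI):
  rank(A − (2)·I) = 1, so dim ker(A − (2)·I) = n − 1 = 3

Summary:
  λ = 2: algebraic multiplicity = 4, geometric multiplicity = 3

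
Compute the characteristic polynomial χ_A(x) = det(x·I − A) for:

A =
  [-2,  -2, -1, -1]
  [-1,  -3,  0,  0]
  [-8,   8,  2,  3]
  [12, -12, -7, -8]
x^4 + 11*x^3 + 43*x^2 + 69*x + 36

Expanding det(x·I − A) (e.g. by cofactor expansion or by noting that A is similar to its Jordan form J, which has the same characteristic polynomial as A) gives
  χ_A(x) = x^4 + 11*x^3 + 43*x^2 + 69*x + 36
which factors as (x + 1)*(x + 3)^2*(x + 4). The eigenvalues (with algebraic multiplicities) are λ = -4 with multiplicity 1, λ = -3 with multiplicity 2, λ = -1 with multiplicity 1.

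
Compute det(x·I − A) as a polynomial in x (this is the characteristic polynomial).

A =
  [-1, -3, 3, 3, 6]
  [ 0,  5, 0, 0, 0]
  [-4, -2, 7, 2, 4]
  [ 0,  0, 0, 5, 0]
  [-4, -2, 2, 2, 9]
x^5 - 25*x^4 + 250*x^3 - 1250*x^2 + 3125*x - 3125

Expanding det(x·I − A) (e.g. by cofactor expansion or by noting that A is similar to its Jordan form J, which has the same characteristic polynomial as A) gives
  χ_A(x) = x^5 - 25*x^4 + 250*x^3 - 1250*x^2 + 3125*x - 3125
which factors as (x - 5)^5. The eigenvalues (with algebraic multiplicities) are λ = 5 with multiplicity 5.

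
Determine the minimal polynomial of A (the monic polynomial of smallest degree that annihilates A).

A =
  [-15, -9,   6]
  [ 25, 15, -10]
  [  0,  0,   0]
x^2

The characteristic polynomial is χ_A(x) = x^3, so the eigenvalues are known. The minimal polynomial is
  m_A(x) = Π_λ (x − λ)^{k_λ}
where k_λ is the size of the *largest* Jordan block for λ (equivalently, the smallest k with (A − λI)^k v = 0 for every generalised eigenvector v of λ).

  λ = 0: largest Jordan block has size 2, contributing (x − 0)^2

So m_A(x) = x^2 = x^2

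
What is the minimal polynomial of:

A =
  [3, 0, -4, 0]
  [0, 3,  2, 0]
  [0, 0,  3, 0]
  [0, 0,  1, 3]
x^2 - 6*x + 9

The characteristic polynomial is χ_A(x) = (x - 3)^4, so the eigenvalues are known. The minimal polynomial is
  m_A(x) = Π_λ (x − λ)^{k_λ}
where k_λ is the size of the *largest* Jordan block for λ (equivalently, the smallest k with (A − λI)^k v = 0 for every generalised eigenvector v of λ).

  λ = 3: largest Jordan block has size 2, contributing (x − 3)^2

So m_A(x) = (x - 3)^2 = x^2 - 6*x + 9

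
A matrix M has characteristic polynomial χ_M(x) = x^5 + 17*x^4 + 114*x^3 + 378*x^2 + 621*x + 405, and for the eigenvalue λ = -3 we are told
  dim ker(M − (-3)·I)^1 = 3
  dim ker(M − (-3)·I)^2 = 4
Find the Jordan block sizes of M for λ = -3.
Block sizes for λ = -3: [2, 1, 1]

From the dimensions of kernels of powers, the number of Jordan blocks of size at least j is d_j − d_{j−1} where d_j = dim ker(N^j) (with d_0 = 0). Computing the differences gives [3, 1].
The number of blocks of size exactly k is (#blocks of size ≥ k) − (#blocks of size ≥ k + 1), so the partition is: 2 block(s) of size 1, 1 block(s) of size 2.
In nonincreasing order the block sizes are [2, 1, 1].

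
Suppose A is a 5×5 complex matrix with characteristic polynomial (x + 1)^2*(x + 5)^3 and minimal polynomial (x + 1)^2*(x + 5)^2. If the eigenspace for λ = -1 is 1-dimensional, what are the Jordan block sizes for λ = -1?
Block sizes for λ = -1: [2]

Step 1 — from the characteristic polynomial, algebraic multiplicity of λ = -1 is 2. From dim ker(A − (-1)·I) = 1, there are exactly 1 Jordan blocks for λ = -1.
Step 2 — from the minimal polynomial, the factor (x + 1)^2 tells us the largest block for λ = -1 has size 2.
Step 3 — with total size 2, 1 blocks, and largest block 2, the block sizes (in nonincreasing order) are [2].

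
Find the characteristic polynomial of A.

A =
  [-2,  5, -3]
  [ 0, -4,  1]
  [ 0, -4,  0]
x^3 + 6*x^2 + 12*x + 8

Expanding det(x·I − A) (e.g. by cofactor expansion or by noting that A is similar to its Jordan form J, which has the same characteristic polynomial as A) gives
  χ_A(x) = x^3 + 6*x^2 + 12*x + 8
which factors as (x + 2)^3. The eigenvalues (with algebraic multiplicities) are λ = -2 with multiplicity 3.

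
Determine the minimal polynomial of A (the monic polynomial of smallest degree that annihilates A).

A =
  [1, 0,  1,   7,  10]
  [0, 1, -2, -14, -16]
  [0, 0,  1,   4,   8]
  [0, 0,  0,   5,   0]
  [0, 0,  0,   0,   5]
x^3 - 7*x^2 + 11*x - 5

The characteristic polynomial is χ_A(x) = (x - 5)^2*(x - 1)^3, so the eigenvalues are known. The minimal polynomial is
  m_A(x) = Π_λ (x − λ)^{k_λ}
where k_λ is the size of the *largest* Jordan block for λ (equivalently, the smallest k with (A − λI)^k v = 0 for every generalised eigenvector v of λ).

  λ = 1: largest Jordan block has size 2, contributing (x − 1)^2
  λ = 5: largest Jordan block has size 1, contributing (x − 5)

So m_A(x) = (x - 5)*(x - 1)^2 = x^3 - 7*x^2 + 11*x - 5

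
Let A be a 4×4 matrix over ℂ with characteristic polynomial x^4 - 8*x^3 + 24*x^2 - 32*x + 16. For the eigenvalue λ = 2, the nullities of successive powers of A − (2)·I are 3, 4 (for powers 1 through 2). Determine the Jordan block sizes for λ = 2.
Block sizes for λ = 2: [2, 1, 1]

From the dimensions of kernels of powers, the number of Jordan blocks of size at least j is d_j − d_{j−1} where d_j = dim ker(N^j) (with d_0 = 0). Computing the differences gives [3, 1].
The number of blocks of size exactly k is (#blocks of size ≥ k) − (#blocks of size ≥ k + 1), so the partition is: 2 block(s) of size 1, 1 block(s) of size 2.
In nonincreasing order the block sizes are [2, 1, 1].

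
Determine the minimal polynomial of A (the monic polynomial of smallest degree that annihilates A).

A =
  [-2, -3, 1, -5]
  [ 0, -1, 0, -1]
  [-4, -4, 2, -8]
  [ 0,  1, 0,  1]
x^2

The characteristic polynomial is χ_A(x) = x^4, so the eigenvalues are known. The minimal polynomial is
  m_A(x) = Π_λ (x − λ)^{k_λ}
where k_λ is the size of the *largest* Jordan block for λ (equivalently, the smallest k with (A − λI)^k v = 0 for every generalised eigenvector v of λ).

  λ = 0: largest Jordan block has size 2, contributing (x − 0)^2

So m_A(x) = x^2 = x^2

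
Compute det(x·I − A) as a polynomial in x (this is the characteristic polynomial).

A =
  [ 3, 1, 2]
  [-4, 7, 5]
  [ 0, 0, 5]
x^3 - 15*x^2 + 75*x - 125

Expanding det(x·I − A) (e.g. by cofactor expansion or by noting that A is similar to its Jordan form J, which has the same characteristic polynomial as A) gives
  χ_A(x) = x^3 - 15*x^2 + 75*x - 125
which factors as (x - 5)^3. The eigenvalues (with algebraic multiplicities) are λ = 5 with multiplicity 3.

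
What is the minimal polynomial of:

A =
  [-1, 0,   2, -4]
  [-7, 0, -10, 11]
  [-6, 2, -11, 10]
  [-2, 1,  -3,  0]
x^3 + 9*x^2 + 27*x + 27

The characteristic polynomial is χ_A(x) = (x + 3)^4, so the eigenvalues are known. The minimal polynomial is
  m_A(x) = Π_λ (x − λ)^{k_λ}
where k_λ is the size of the *largest* Jordan block for λ (equivalently, the smallest k with (A − λI)^k v = 0 for every generalised eigenvector v of λ).

  λ = -3: largest Jordan block has size 3, contributing (x + 3)^3

So m_A(x) = (x + 3)^3 = x^3 + 9*x^2 + 27*x + 27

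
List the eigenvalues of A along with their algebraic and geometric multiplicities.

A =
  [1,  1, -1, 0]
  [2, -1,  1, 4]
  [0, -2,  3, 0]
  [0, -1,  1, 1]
λ = 1: alg = 4, geom = 2

Step 1 — factor the characteristic polynomial to read off the algebraic multiplicities:
  χ_A(x) = (x - 1)^4

Step 2 — compute geometric multiplicities via the rank-nullity identity g(λ) = n − rank(A − λI):
  rank(A − (1)·I) = 2, so dim ker(A − (1)·I) = n − 2 = 2

Summary:
  λ = 1: algebraic multiplicity = 4, geometric multiplicity = 2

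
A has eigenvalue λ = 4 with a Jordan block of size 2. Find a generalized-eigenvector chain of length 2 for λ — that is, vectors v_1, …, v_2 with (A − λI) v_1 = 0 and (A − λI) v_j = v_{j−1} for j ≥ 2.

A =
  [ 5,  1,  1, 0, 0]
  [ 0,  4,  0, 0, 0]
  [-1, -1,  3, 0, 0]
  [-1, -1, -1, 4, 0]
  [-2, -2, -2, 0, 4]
A Jordan chain for λ = 4 of length 2:
v_1 = (1, 0, -1, -1, -2)ᵀ
v_2 = (1, 0, 0, 0, 0)ᵀ

Let N = A − (4)·I. We want v_2 with N^2 v_2 = 0 but N^1 v_2 ≠ 0; then v_{j-1} := N · v_j for j = 2, …, 2.

Pick v_2 = (1, 0, 0, 0, 0)ᵀ.
Then v_1 = N · v_2 = (1, 0, -1, -1, -2)ᵀ.

Sanity check: (A − (4)·I) v_1 = (0, 0, 0, 0, 0)ᵀ = 0. ✓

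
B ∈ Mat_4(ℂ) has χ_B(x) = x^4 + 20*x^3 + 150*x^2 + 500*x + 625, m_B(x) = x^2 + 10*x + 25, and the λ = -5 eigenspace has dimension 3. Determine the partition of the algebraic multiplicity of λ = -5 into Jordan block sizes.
Block sizes for λ = -5: [2, 1, 1]

Step 1 — from the characteristic polynomial, algebraic multiplicity of λ = -5 is 4. From dim ker(B − (-5)·I) = 3, there are exactly 3 Jordan blocks for λ = -5.
Step 2 — from the minimal polynomial, the factor (x + 5)^2 tells us the largest block for λ = -5 has size 2.
Step 3 — with total size 4, 3 blocks, and largest block 2, the block sizes (in nonincreasing order) are [2, 1, 1].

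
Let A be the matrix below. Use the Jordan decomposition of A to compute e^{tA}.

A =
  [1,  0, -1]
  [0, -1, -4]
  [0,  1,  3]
e^{tA} =
  [exp(t), -t^2*exp(t)/2, -t^2*exp(t) - t*exp(t)]
  [0, -2*t*exp(t) + exp(t), -4*t*exp(t)]
  [0, t*exp(t), 2*t*exp(t) + exp(t)]

Strategy: write A = P · J · P⁻¹ where J is a Jordan canonical form, so e^{tA} = P · e^{tJ} · P⁻¹, and e^{tJ} can be computed block-by-block.

A has Jordan form
J =
  [1, 1, 0]
  [0, 1, 1]
  [0, 0, 1]
(up to reordering of blocks).

Per-block formulas:
  For a 3×3 Jordan block J_3(1): exp(t · J_3(1)) = e^(1t)·(I + t·N + (t^2/2)·N^2), where N is the 3×3 nilpotent shift.

After assembling e^{tJ} and conjugating by P, we get:

e^{tA} =
  [exp(t), -t^2*exp(t)/2, -t^2*exp(t) - t*exp(t)]
  [0, -2*t*exp(t) + exp(t), -4*t*exp(t)]
  [0, t*exp(t), 2*t*exp(t) + exp(t)]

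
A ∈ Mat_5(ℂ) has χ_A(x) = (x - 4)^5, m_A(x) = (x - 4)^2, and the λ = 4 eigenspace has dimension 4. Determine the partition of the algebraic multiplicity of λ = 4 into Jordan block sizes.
Block sizes for λ = 4: [2, 1, 1, 1]

Step 1 — from the characteristic polynomial, algebraic multiplicity of λ = 4 is 5. From dim ker(A − (4)·I) = 4, there are exactly 4 Jordan blocks for λ = 4.
Step 2 — from the minimal polynomial, the factor (x − 4)^2 tells us the largest block for λ = 4 has size 2.
Step 3 — with total size 5, 4 blocks, and largest block 2, the block sizes (in nonincreasing order) are [2, 1, 1, 1].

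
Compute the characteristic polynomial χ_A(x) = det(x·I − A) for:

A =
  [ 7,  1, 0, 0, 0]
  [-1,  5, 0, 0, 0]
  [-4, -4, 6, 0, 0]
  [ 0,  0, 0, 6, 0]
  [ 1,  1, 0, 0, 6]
x^5 - 30*x^4 + 360*x^3 - 2160*x^2 + 6480*x - 7776

Expanding det(x·I − A) (e.g. by cofactor expansion or by noting that A is similar to its Jordan form J, which has the same characteristic polynomial as A) gives
  χ_A(x) = x^5 - 30*x^4 + 360*x^3 - 2160*x^2 + 6480*x - 7776
which factors as (x - 6)^5. The eigenvalues (with algebraic multiplicities) are λ = 6 with multiplicity 5.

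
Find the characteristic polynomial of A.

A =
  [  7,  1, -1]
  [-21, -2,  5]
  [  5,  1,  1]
x^3 - 6*x^2 + 12*x - 8

Expanding det(x·I − A) (e.g. by cofactor expansion or by noting that A is similar to its Jordan form J, which has the same characteristic polynomial as A) gives
  χ_A(x) = x^3 - 6*x^2 + 12*x - 8
which factors as (x - 2)^3. The eigenvalues (with algebraic multiplicities) are λ = 2 with multiplicity 3.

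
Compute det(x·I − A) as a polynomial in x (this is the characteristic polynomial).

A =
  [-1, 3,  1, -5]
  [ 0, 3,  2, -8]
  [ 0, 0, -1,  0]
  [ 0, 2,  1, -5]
x^4 + 4*x^3 + 6*x^2 + 4*x + 1

Expanding det(x·I − A) (e.g. by cofactor expansion or by noting that A is similar to its Jordan form J, which has the same characteristic polynomial as A) gives
  χ_A(x) = x^4 + 4*x^3 + 6*x^2 + 4*x + 1
which factors as (x + 1)^4. The eigenvalues (with algebraic multiplicities) are λ = -1 with multiplicity 4.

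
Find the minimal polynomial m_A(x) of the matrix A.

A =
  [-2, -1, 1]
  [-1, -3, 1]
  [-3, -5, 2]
x^3 + 3*x^2 + 3*x + 1

The characteristic polynomial is χ_A(x) = (x + 1)^3, so the eigenvalues are known. The minimal polynomial is
  m_A(x) = Π_λ (x − λ)^{k_λ}
where k_λ is the size of the *largest* Jordan block for λ (equivalently, the smallest k with (A − λI)^k v = 0 for every generalised eigenvector v of λ).

  λ = -1: largest Jordan block has size 3, contributing (x + 1)^3

So m_A(x) = (x + 1)^3 = x^3 + 3*x^2 + 3*x + 1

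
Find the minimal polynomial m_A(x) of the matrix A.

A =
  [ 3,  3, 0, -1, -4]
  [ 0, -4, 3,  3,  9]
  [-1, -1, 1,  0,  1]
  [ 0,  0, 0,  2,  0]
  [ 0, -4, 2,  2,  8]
x^3 - 6*x^2 + 12*x - 8

The characteristic polynomial is χ_A(x) = (x - 2)^5, so the eigenvalues are known. The minimal polynomial is
  m_A(x) = Π_λ (x − λ)^{k_λ}
where k_λ is the size of the *largest* Jordan block for λ (equivalently, the smallest k with (A − λI)^k v = 0 for every generalised eigenvector v of λ).

  λ = 2: largest Jordan block has size 3, contributing (x − 2)^3

So m_A(x) = (x - 2)^3 = x^3 - 6*x^2 + 12*x - 8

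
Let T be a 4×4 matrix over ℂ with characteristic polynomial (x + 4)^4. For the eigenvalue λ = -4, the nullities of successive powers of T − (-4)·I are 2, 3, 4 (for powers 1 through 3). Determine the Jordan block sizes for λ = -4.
Block sizes for λ = -4: [3, 1]

From the dimensions of kernels of powers, the number of Jordan blocks of size at least j is d_j − d_{j−1} where d_j = dim ker(N^j) (with d_0 = 0). Computing the differences gives [2, 1, 1].
The number of blocks of size exactly k is (#blocks of size ≥ k) − (#blocks of size ≥ k + 1), so the partition is: 1 block(s) of size 1, 1 block(s) of size 3.
In nonincreasing order the block sizes are [3, 1].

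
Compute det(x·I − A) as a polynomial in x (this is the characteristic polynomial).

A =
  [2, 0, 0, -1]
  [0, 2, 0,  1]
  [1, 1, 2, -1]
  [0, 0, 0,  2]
x^4 - 8*x^3 + 24*x^2 - 32*x + 16

Expanding det(x·I − A) (e.g. by cofactor expansion or by noting that A is similar to its Jordan form J, which has the same characteristic polynomial as A) gives
  χ_A(x) = x^4 - 8*x^3 + 24*x^2 - 32*x + 16
which factors as (x - 2)^4. The eigenvalues (with algebraic multiplicities) are λ = 2 with multiplicity 4.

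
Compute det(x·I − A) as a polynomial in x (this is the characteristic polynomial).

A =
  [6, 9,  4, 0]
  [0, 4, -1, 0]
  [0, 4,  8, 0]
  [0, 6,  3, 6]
x^4 - 24*x^3 + 216*x^2 - 864*x + 1296

Expanding det(x·I − A) (e.g. by cofactor expansion or by noting that A is similar to its Jordan form J, which has the same characteristic polynomial as A) gives
  χ_A(x) = x^4 - 24*x^3 + 216*x^2 - 864*x + 1296
which factors as (x - 6)^4. The eigenvalues (with algebraic multiplicities) are λ = 6 with multiplicity 4.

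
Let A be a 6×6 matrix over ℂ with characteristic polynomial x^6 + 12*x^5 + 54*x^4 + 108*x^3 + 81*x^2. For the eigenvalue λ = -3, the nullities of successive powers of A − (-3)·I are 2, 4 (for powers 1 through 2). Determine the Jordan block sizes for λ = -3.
Block sizes for λ = -3: [2, 2]

From the dimensions of kernels of powers, the number of Jordan blocks of size at least j is d_j − d_{j−1} where d_j = dim ker(N^j) (with d_0 = 0). Computing the differences gives [2, 2].
The number of blocks of size exactly k is (#blocks of size ≥ k) − (#blocks of size ≥ k + 1), so the partition is: 2 block(s) of size 2.
In nonincreasing order the block sizes are [2, 2].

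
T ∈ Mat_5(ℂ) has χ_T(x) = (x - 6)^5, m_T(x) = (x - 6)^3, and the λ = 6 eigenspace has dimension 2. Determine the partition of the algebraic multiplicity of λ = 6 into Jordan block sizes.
Block sizes for λ = 6: [3, 2]

Step 1 — from the characteristic polynomial, algebraic multiplicity of λ = 6 is 5. From dim ker(T − (6)·I) = 2, there are exactly 2 Jordan blocks for λ = 6.
Step 2 — from the minimal polynomial, the factor (x − 6)^3 tells us the largest block for λ = 6 has size 3.
Step 3 — with total size 5, 2 blocks, and largest block 3, the block sizes (in nonincreasing order) are [3, 2].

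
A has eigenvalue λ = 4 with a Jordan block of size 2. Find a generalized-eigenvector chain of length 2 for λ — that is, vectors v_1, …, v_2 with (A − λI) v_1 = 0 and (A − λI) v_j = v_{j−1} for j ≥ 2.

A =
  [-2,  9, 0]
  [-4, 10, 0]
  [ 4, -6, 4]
A Jordan chain for λ = 4 of length 2:
v_1 = (-6, -4, 4)ᵀ
v_2 = (1, 0, 0)ᵀ

Let N = A − (4)·I. We want v_2 with N^2 v_2 = 0 but N^1 v_2 ≠ 0; then v_{j-1} := N · v_j for j = 2, …, 2.

Pick v_2 = (1, 0, 0)ᵀ.
Then v_1 = N · v_2 = (-6, -4, 4)ᵀ.

Sanity check: (A − (4)·I) v_1 = (0, 0, 0)ᵀ = 0. ✓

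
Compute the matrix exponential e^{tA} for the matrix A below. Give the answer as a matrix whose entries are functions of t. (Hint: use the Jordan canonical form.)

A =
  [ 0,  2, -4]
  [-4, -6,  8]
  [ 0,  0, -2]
e^{tA} =
  [2*exp(-2*t) - exp(-4*t), exp(-2*t) - exp(-4*t), -2*exp(-2*t) + 2*exp(-4*t)]
  [-2*exp(-2*t) + 2*exp(-4*t), -exp(-2*t) + 2*exp(-4*t), 4*exp(-2*t) - 4*exp(-4*t)]
  [0, 0, exp(-2*t)]

Strategy: write A = P · J · P⁻¹ where J is a Jordan canonical form, so e^{tA} = P · e^{tJ} · P⁻¹, and e^{tJ} can be computed block-by-block.

A has Jordan form
J =
  [-4,  0,  0]
  [ 0, -2,  0]
  [ 0,  0, -2]
(up to reordering of blocks).

Per-block formulas:
  For a 1×1 block at λ = -2: exp(t · [-2]) = [e^(-2t)].
  For a 1×1 block at λ = -4: exp(t · [-4]) = [e^(-4t)].

After assembling e^{tJ} and conjugating by P, we get:

e^{tA} =
  [2*exp(-2*t) - exp(-4*t), exp(-2*t) - exp(-4*t), -2*exp(-2*t) + 2*exp(-4*t)]
  [-2*exp(-2*t) + 2*exp(-4*t), -exp(-2*t) + 2*exp(-4*t), 4*exp(-2*t) - 4*exp(-4*t)]
  [0, 0, exp(-2*t)]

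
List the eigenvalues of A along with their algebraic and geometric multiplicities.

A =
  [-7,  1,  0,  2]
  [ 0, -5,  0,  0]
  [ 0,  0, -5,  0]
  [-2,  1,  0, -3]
λ = -5: alg = 4, geom = 3

Step 1 — factor the characteristic polynomial to read off the algebraic multiplicities:
  χ_A(x) = (x + 5)^4

Step 2 — compute geometric multiplicities via the rank-nullity identity g(λ) = n − rank(A − λI):
  rank(A − (-5)·I) = 1, so dim ker(A − (-5)·I) = n − 1 = 3

Summary:
  λ = -5: algebraic multiplicity = 4, geometric multiplicity = 3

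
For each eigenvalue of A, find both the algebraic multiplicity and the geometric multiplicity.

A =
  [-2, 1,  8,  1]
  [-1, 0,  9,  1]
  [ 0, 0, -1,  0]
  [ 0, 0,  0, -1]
λ = -1: alg = 4, geom = 2

Step 1 — factor the characteristic polynomial to read off the algebraic multiplicities:
  χ_A(x) = (x + 1)^4

Step 2 — compute geometric multiplicities via the rank-nullity identity g(λ) = n − rank(A − λI):
  rank(A − (-1)·I) = 2, so dim ker(A − (-1)·I) = n − 2 = 2

Summary:
  λ = -1: algebraic multiplicity = 4, geometric multiplicity = 2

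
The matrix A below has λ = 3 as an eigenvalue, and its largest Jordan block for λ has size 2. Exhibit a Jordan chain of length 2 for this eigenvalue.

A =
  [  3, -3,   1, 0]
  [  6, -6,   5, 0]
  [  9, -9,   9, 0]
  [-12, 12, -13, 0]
A Jordan chain for λ = 3 of length 2:
v_1 = (-5, 5, 15, -25)ᵀ
v_2 = (3, 2, 1, 0)ᵀ

Let N = A − (3)·I. We want v_2 with N^2 v_2 = 0 but N^1 v_2 ≠ 0; then v_{j-1} := N · v_j for j = 2, …, 2.

Pick v_2 = (3, 2, 1, 0)ᵀ.
Then v_1 = N · v_2 = (-5, 5, 15, -25)ᵀ.

Sanity check: (A − (3)·I) v_1 = (0, 0, 0, 0)ᵀ = 0. ✓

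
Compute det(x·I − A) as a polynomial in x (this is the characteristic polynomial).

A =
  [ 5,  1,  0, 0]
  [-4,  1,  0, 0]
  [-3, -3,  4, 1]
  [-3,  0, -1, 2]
x^4 - 12*x^3 + 54*x^2 - 108*x + 81

Expanding det(x·I − A) (e.g. by cofactor expansion or by noting that A is similar to its Jordan form J, which has the same characteristic polynomial as A) gives
  χ_A(x) = x^4 - 12*x^3 + 54*x^2 - 108*x + 81
which factors as (x - 3)^4. The eigenvalues (with algebraic multiplicities) are λ = 3 with multiplicity 4.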